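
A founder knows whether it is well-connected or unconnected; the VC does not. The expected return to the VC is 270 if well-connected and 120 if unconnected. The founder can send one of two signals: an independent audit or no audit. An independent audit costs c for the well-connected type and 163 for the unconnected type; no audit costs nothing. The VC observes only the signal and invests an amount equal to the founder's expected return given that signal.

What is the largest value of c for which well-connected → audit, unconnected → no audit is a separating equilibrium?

150

Under separation: audit → well-connected (pays 270); no audit → unconnected (pays 120).
Unconnected: 120 − 0 = 120 ≥ 270 − 163 = 107. Holds regardless of c. ✓
Well-connected: 270 − c ≥ 120 − 0, so c ≤ 270 − 120 = 150.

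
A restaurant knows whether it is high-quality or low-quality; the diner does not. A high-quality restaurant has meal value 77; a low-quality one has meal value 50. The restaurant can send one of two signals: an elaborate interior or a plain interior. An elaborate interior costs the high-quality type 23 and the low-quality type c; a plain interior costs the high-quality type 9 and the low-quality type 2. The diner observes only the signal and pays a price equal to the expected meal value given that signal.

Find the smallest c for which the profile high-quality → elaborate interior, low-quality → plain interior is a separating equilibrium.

29

Under separation: elaborate interior → high-quality (pays 77); plain interior → low-quality (pays 50).
High-quality: 77 − 23 = 54 ≥ 50 − 9 = 41. Holds regardless of c. ✓
Low-quality: 50 − 2 ≥ 77 − c, so c ≥ 77 − 48 = 29.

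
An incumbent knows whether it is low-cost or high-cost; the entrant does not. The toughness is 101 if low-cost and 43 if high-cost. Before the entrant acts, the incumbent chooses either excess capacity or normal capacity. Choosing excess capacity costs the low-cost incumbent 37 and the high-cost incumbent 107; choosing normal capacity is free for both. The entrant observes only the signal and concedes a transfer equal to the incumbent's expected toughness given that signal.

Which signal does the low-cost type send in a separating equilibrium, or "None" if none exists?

excess capacity

Try low-cost → excess capacity, high-cost → normal capacity:
  Under separation the entrant infers type exactly: excess capacity → low-cost (pays 101), normal capacity → high-cost (pays 43).
  Low-cost: excess capacity gives 101 − 37 = 64; normal capacity gives 43 − 0 = 43. No deviation. ✓
  High-cost: normal capacity gives 43 − 0 = 43; excess capacity gives 101 − 107 = -6. No deviation. ✓
Both hold — the low-cost type sends excess capacity.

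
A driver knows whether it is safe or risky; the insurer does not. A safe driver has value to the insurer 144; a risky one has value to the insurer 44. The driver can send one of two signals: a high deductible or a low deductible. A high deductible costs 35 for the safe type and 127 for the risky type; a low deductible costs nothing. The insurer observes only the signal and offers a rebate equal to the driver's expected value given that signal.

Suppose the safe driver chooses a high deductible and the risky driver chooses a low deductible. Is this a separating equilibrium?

Under separation the insurer infers type exactly: high deductible → safe (pays 144), low deductible → risky (pays 44).
Safe: high deductible gives 144 − 35 = 109; low deductible gives 44 − 0 = 44. No deviation. ✓
Risky: low deductible gives 44 − 0 = 44; high deductible gives 144 − 127 = 17. No deviation. ✓
Both incentive constraints hold.

Yes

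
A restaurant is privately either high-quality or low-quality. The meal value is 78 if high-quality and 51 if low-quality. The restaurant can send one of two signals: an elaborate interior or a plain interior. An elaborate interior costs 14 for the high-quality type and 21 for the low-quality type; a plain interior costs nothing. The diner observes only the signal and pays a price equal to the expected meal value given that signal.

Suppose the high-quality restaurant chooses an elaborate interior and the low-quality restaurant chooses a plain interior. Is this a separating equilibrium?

Under separation the diner infers type exactly: elaborate interior → high-quality (pays 78), plain interior → low-quality (pays 51).
High-quality: elaborate interior gives 78 − 14 = 64; plain interior gives 51 − 0 = 51. No deviation. ✓
Low-quality: plain interior gives 51 − 0 = 51; elaborate interior gives 78 − 21 = 57. Would deviate. ✗

No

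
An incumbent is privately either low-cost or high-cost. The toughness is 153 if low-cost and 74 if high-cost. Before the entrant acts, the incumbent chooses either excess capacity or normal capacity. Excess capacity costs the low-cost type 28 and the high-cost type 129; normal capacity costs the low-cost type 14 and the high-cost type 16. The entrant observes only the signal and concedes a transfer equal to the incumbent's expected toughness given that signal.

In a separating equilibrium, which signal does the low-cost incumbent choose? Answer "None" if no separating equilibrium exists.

Try low-cost → excess capacity, high-cost → normal capacity:
  Under separation the entrant infers type exactly: excess capacity → low-cost (pays 153), normal capacity → high-cost (pays 74).
  Low-cost: excess capacity gives 153 − 28 = 125; normal capacity gives 74 − 14 = 60. No deviation. ✓
  High-cost: normal capacity gives 74 − 16 = 58; excess capacity gives 153 − 129 = 24. No deviation. ✓
Both hold — the low-cost type sends excess capacity.

excess capacity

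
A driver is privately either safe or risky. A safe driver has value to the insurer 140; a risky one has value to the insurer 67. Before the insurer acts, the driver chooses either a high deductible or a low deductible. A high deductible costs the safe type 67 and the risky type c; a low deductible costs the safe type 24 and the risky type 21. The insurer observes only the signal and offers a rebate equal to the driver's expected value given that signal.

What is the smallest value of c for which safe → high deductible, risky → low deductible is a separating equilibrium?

94

Under separation: high deductible → safe (pays 140); low deductible → risky (pays 67).
Safe: 140 − 67 = 73 ≥ 67 − 24 = 43. Holds regardless of c. ✓
Risky: 67 − 21 ≥ 140 − c, so c ≥ 140 − 46 = 94.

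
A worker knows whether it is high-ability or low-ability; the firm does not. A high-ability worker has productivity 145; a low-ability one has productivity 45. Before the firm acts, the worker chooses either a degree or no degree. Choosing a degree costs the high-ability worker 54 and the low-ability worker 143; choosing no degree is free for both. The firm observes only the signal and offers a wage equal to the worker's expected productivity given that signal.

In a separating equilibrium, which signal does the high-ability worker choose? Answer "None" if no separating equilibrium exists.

Try high-ability → degree, low-ability → no degree:
  If types separate, degree earns payment 145 and no degree earns 45.
  High-ability: degree gives 145 − 54 = 91; no degree gives 45 − 0 = 45. No deviation. ✓
  Low-ability: no degree gives 45 − 0 = 45; degree gives 145 − 143 = 2. No deviation. ✓
Both hold — the high-ability type sends degree.

degree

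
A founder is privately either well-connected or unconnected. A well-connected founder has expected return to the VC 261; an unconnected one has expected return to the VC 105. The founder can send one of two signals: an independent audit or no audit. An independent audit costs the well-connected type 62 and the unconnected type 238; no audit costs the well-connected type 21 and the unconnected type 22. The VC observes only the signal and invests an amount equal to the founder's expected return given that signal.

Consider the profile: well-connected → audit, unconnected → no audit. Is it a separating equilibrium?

Yes

Under separation the VC infers type exactly: audit → well-connected (pays 261), no audit → unconnected (pays 105).
Well-connected: audit gives 261 − 62 = 199; no audit gives 105 − 21 = 84. No deviation. ✓
Unconnected: no audit gives 105 − 22 = 83; audit gives 261 − 238 = 23. No deviation. ✓
Both incentive constraints hold.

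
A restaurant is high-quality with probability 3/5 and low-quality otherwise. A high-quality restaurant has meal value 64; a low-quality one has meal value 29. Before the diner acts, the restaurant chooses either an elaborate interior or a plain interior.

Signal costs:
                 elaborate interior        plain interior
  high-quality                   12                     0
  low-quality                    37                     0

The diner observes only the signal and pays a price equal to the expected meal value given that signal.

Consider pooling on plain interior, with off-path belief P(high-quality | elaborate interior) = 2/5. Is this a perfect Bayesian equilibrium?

Yes

On the equilibrium path (plain interior) the diner holds the prior 3/5 and pays 3/5·64 + 2/5·29 = 50. Off-path (elaborate interior) belief 2/5 gives 2/5·64 + 3/5·29 = 43.
High-quality: plain interior gives 50 − 0 = 50; elaborate interior gives 43 − 12 = 31. Stays. ✓
Low-quality: plain interior gives 50 − 0 = 50; elaborate interior gives 43 − 37 = 6. Stays. ✓
Beliefs are Bayes-consistent on-path and both types best-respond.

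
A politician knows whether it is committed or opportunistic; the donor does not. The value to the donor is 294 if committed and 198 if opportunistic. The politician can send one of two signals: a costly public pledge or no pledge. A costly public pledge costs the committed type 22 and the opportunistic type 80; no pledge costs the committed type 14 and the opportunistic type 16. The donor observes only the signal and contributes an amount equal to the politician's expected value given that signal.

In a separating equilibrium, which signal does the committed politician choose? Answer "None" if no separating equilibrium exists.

None

Try committed → pledge, opportunistic → no pledge:
  If types separate, pledge earns payment 294 and no pledge earns 198.
  Committed: pledge gives 294 − 22 = 272; no pledge gives 198 − 14 = 184. No deviation. ✓
  Opportunistic: no pledge gives 198 − 16 = 182; pledge gives 294 − 80 = 214. Would deviate. ✗
Try committed → no pledge, opportunistic → pledge:
  If types separate, no pledge earns payment 294 and pledge earns 198.
  Committed: no pledge gives 294 − 14 = 280; pledge gives 198 − 22 = 176. No deviation. ✓
  Opportunistic: pledge gives 198 − 80 = 118; no pledge gives 294 − 16 = 278. Would deviate. ✗
Neither assignment is incentive-compatible.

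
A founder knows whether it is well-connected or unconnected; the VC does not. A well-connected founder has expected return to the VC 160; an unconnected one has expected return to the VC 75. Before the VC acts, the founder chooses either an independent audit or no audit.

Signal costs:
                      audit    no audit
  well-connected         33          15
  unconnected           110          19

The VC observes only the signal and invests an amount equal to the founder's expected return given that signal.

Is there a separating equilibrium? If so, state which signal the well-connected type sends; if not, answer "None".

audit

Try well-connected → audit, unconnected → no audit:
  Under separation the VC infers type exactly: audit → well-connected (pays 160), no audit → unconnected (pays 75).
  Well-connected: audit gives 160 − 33 = 127; no audit gives 75 − 15 = 60. No deviation. ✓
  Unconnected: no audit gives 75 − 19 = 56; audit gives 160 − 110 = 50. No deviation. ✓
Both hold — the well-connected type sends audit.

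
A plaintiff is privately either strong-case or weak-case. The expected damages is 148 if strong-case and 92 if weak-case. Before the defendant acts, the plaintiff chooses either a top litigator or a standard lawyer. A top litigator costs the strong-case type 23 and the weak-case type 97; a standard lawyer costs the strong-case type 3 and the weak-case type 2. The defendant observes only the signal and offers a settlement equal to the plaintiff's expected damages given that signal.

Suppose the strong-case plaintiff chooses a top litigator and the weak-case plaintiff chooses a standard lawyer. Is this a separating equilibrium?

If types separate, top litigator earns payment 148 and standard lawyer earns 92.
Strong-case: top litigator gives 148 − 23 = 125; standard lawyer gives 92 − 3 = 89. No deviation. ✓
Weak-case: standard lawyer gives 92 − 2 = 90; top litigator gives 148 − 97 = 51. No deviation. ✓
Both incentive constraints hold.

Yes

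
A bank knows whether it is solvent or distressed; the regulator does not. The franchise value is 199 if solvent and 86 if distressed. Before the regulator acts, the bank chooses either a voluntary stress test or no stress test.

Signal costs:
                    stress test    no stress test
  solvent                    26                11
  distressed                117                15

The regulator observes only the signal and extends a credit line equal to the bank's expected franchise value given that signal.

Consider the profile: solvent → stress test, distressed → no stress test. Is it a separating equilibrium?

No

If types separate, stress test earns payment 199 and no stress test earns 86.
Solvent: stress test gives 199 − 26 = 173; no stress test gives 86 − 11 = 75. No deviation. ✓
Distressed: no stress test gives 86 − 15 = 71; stress test gives 199 − 117 = 82. Would deviate. ✗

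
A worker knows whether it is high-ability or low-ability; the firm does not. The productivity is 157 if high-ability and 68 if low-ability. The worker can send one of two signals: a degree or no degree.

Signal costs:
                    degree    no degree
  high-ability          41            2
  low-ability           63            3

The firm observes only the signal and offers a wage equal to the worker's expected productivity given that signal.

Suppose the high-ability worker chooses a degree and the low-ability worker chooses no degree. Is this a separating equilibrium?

Under separation the firm infers type exactly: degree → high-ability (pays 157), no degree → low-ability (pays 68).
High-ability: degree gives 157 − 41 = 116; no degree gives 68 − 2 = 66. No deviation. ✓
Low-ability: no degree gives 68 − 3 = 65; degree gives 157 − 63 = 94. Would deviate. ✗

No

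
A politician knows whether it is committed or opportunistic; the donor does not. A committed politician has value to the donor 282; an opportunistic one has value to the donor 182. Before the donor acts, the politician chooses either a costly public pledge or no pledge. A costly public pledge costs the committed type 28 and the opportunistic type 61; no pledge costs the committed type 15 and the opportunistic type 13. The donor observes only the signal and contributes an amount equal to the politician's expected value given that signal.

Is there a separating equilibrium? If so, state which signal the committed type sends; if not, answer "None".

None

Try committed → pledge, opportunistic → no pledge:
  Under separation the donor infers type exactly: pledge → committed (pays 282), no pledge → opportunistic (pays 182).
  Committed: pledge gives 282 − 28 = 254; no pledge gives 182 − 15 = 167. No deviation. ✓
  Opportunistic: no pledge gives 182 − 13 = 169; pledge gives 282 − 61 = 221. Would deviate. ✗
Try committed → no pledge, opportunistic → pledge:
  Under separation the donor infers type exactly: no pledge → committed (pays 282), pledge → opportunistic (pays 182).
  Committed: no pledge gives 282 − 15 = 267; pledge gives 182 − 28 = 154. No deviation. ✓
  Opportunistic: pledge gives 182 − 61 = 121; no pledge gives 282 − 13 = 269. Would deviate. ✗
Neither assignment is incentive-compatible.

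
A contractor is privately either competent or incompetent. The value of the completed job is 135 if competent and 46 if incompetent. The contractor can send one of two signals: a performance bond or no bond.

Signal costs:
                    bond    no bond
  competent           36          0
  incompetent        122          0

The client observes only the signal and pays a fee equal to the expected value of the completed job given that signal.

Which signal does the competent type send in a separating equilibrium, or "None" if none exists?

Try competent → bond, incompetent → no bond:
  Under separation the client infers type exactly: bond → competent (pays 135), no bond → incompetent (pays 46).
  Competent: bond gives 135 − 36 = 99; no bond gives 46 − 0 = 46. No deviation. ✓
  Incompetent: no bond gives 46 − 0 = 46; bond gives 135 − 122 = 13. No deviation. ✓
Both hold — the competent type sends bond.

bond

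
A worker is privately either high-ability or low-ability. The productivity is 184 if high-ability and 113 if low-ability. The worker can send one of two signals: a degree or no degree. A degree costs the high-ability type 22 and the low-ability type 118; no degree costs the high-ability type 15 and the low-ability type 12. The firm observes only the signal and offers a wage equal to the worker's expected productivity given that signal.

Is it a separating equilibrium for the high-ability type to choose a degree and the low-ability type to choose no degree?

Yes

Under separation the firm infers type exactly: degree → high-ability (pays 184), no degree → low-ability (pays 113).
High-ability: degree gives 184 − 22 = 162; no degree gives 113 − 15 = 98. No deviation. ✓
Low-ability: no degree gives 113 − 12 = 101; degree gives 184 − 118 = 66. No deviation. ✓
Both incentive constraints hold.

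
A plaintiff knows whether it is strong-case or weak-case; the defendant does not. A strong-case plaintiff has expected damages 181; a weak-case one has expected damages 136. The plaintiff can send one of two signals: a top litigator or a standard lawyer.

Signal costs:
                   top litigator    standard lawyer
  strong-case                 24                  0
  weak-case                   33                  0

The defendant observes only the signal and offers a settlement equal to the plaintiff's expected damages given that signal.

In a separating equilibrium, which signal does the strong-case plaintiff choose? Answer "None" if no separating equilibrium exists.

None

Try strong-case → top litigator, weak-case → standard lawyer:
  If types separate, top litigator earns payment 181 and standard lawyer earns 136.
  Strong-case: top litigator gives 181 − 24 = 157; standard lawyer gives 136 − 0 = 136. No deviation. ✓
  Weak-case: standard lawyer gives 136 − 0 = 136; top litigator gives 181 − 33 = 148. Would deviate. ✗
Try strong-case → standard lawyer, weak-case → top litigator:
  If types separate, standard lawyer earns payment 181 and top litigator earns 136.
  Strong-case: standard lawyer gives 181 − 0 = 181; top litigator gives 136 − 24 = 112. No deviation. ✓
  Weak-case: top litigator gives 136 − 33 = 103; standard lawyer gives 181 − 0 = 181. Would deviate. ✗
Neither assignment is incentive-compatible.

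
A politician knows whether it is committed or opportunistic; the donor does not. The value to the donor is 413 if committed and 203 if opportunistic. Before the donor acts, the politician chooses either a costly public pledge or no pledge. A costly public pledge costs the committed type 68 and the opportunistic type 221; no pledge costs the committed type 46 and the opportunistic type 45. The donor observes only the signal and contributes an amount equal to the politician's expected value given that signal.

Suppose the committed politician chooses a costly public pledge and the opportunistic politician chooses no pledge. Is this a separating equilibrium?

No

If types separate, pledge earns payment 413 and no pledge earns 203.
Committed: pledge gives 413 − 68 = 345; no pledge gives 203 − 46 = 157. No deviation. ✓
Opportunistic: no pledge gives 203 − 45 = 158; pledge gives 413 − 221 = 192. Would deviate. ✗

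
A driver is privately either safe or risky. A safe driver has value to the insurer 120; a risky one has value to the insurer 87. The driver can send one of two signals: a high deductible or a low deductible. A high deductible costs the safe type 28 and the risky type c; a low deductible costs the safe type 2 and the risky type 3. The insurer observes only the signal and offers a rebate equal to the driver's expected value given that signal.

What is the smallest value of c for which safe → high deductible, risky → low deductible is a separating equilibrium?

Under separation: high deductible → safe (pays 120); low deductible → risky (pays 87).
Safe: 120 − 28 = 92 ≥ 87 − 2 = 85. Holds regardless of c. ✓
Risky: 87 − 3 ≥ 120 − c, so c ≥ 120 − 84 = 36.

36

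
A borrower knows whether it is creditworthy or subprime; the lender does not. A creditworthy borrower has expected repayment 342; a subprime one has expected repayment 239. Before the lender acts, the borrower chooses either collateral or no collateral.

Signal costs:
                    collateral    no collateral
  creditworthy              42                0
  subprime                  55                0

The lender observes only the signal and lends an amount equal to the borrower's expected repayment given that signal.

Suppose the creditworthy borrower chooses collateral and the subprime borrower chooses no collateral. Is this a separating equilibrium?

No

If types separate, collateral earns payment 342 and no collateral earns 239.
Creditworthy: collateral gives 342 − 42 = 300; no collateral gives 239 − 0 = 239. No deviation. ✓
Subprime: no collateral gives 239 − 0 = 239; collateral gives 342 − 55 = 287. Would deviate. ✗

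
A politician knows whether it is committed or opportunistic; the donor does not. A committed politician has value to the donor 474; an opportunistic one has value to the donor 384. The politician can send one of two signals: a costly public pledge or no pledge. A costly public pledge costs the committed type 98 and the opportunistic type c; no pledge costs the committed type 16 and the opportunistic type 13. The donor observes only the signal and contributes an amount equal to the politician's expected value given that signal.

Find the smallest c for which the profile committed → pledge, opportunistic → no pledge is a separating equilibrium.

103

Under separation: pledge → committed (pays 474); no pledge → opportunistic (pays 384).
Committed: 474 − 98 = 376 ≥ 384 − 16 = 368. Holds regardless of c. ✓
Opportunistic: 384 − 13 ≥ 474 − c, so c ≥ 474 − 371 = 103.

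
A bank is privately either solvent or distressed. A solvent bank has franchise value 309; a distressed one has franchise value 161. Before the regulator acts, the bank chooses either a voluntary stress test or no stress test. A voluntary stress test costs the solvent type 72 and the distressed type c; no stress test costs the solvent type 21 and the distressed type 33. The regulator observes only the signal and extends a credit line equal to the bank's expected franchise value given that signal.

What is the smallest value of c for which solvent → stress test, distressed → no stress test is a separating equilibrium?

181

Under separation: stress test → solvent (pays 309); no stress test → distressed (pays 161).
Solvent: 309 − 72 = 237 ≥ 161 − 21 = 140. Holds regardless of c. ✓
Distressed: 161 − 33 ≥ 309 − c, so c ≥ 309 − 128 = 181.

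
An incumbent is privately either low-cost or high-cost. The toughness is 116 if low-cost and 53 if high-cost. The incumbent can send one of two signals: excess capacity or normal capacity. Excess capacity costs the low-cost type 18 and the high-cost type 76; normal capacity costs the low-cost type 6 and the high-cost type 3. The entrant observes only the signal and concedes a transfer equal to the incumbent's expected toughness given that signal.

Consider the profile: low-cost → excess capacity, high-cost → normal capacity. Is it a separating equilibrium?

Yes

If types separate, excess capacity earns payment 116 and normal capacity earns 53.
Low-cost: excess capacity gives 116 − 18 = 98; normal capacity gives 53 − 6 = 47. No deviation. ✓
High-cost: normal capacity gives 53 − 3 = 50; excess capacity gives 116 − 76 = 40. No deviation. ✓
Both incentive constraints hold.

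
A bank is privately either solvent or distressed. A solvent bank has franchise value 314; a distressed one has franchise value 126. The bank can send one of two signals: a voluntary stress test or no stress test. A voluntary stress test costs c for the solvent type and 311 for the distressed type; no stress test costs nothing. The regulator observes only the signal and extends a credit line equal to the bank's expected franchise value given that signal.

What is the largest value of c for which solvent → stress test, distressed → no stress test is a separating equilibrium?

188

Under separation: stress test → solvent (pays 314); no stress test → distressed (pays 126).
Distressed: 126 − 0 = 126 ≥ 314 − 311 = 3. Holds regardless of c. ✓
Solvent: 314 − c ≥ 126 − 0, so c ≤ 314 − 126 = 188.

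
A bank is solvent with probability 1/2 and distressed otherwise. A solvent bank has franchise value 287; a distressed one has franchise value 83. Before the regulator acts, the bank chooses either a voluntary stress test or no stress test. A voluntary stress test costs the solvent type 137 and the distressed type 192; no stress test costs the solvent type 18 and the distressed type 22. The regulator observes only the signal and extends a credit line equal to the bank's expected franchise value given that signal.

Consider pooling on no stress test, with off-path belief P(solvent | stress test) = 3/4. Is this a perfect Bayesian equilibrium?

Yes

At the pooled signal (no stress test) the regulator holds the prior 1/2 and pays 1/2·287 + 1/2·83 = 185. Off-path (stress test) belief 3/4 gives 3/4·287 + 1/4·83 = 236.
Solvent: no stress test gives 185 − 18 = 167; stress test gives 236 − 137 = 99. Stays. ✓
Distressed: no stress test gives 185 − 22 = 163; stress test gives 236 − 192 = 44. Stays. ✓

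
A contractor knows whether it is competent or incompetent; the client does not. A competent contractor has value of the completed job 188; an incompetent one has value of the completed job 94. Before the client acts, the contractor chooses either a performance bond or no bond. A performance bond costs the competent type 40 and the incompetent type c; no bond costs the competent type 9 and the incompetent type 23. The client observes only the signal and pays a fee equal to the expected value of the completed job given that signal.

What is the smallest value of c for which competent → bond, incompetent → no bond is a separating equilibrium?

117

Under separation: bond → competent (pays 188); no bond → incompetent (pays 94).
Competent: 188 − 40 = 148 ≥ 94 − 9 = 85. Holds regardless of c. ✓
Incompetent: 94 − 23 ≥ 188 − c, so c ≥ 188 − 71 = 117.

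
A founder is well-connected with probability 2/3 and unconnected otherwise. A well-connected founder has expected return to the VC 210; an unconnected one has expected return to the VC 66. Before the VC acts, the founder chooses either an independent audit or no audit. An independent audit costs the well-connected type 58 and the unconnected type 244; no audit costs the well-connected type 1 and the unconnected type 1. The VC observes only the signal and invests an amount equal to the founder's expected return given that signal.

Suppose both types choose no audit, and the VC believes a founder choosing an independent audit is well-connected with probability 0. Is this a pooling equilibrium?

Yes

On the equilibrium path (no audit) the VC holds the prior 2/3 and pays 2/3·210 + 1/3·66 = 162. Off-path (audit) belief 0 gives 0·210 + 1·66 = 66.
Well-connected: no audit gives 162 − 1 = 161; audit gives 66 − 58 = 8. Stays. ✓
Unconnected: no audit gives 162 − 1 = 161; audit gives 66 − 244 = -178. Stays. ✓
Beliefs are Bayes-consistent on-path and both types best-respond.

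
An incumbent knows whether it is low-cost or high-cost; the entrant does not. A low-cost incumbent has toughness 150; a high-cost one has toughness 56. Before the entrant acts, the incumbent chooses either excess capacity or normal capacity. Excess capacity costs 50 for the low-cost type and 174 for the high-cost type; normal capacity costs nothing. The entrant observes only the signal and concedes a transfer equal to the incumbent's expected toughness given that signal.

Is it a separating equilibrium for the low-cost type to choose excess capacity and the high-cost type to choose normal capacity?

Yes

Under separation the entrant infers type exactly: excess capacity → low-cost (pays 150), normal capacity → high-cost (pays 56).
Low-cost: excess capacity gives 150 − 50 = 100; normal capacity gives 56 − 0 = 56. No deviation. ✓
High-cost: normal capacity gives 56 − 0 = 56; excess capacity gives 150 − 174 = -24. No deviation. ✓
Neither type gains from mimicking the other.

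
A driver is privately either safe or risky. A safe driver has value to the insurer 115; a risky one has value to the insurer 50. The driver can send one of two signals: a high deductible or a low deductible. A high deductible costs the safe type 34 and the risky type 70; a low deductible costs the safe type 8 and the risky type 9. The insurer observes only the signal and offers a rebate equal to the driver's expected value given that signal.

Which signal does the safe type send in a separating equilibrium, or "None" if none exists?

Try safe → high deductible, risky → low deductible:
  If types separate, high deductible earns payment 115 and low deductible earns 50.
  Safe: high deductible gives 115 − 34 = 81; low deductible gives 50 − 8 = 42. No deviation. ✓
  Risky: low deductible gives 50 − 9 = 41; high deductible gives 115 − 70 = 45. Would deviate. ✗
Try safe → low deductible, risky → high deductible:
  If types separate, low deductible earns payment 115 and high deductible earns 50.
  Safe: low deductible gives 115 − 8 = 107; high deductible gives 50 − 34 = 16. No deviation. ✓
  Risky: high deductible gives 50 − 70 = -20; low deductible gives 115 − 9 = 106. Would deviate. ✗
Neither assignment is incentive-compatible.

None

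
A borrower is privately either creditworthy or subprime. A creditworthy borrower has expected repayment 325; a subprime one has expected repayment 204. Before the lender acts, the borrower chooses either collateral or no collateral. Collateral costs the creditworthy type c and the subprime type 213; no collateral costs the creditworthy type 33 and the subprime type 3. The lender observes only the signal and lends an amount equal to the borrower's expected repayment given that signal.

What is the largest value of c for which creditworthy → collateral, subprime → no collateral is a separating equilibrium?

154

Under separation: collateral → creditworthy (pays 325); no collateral → subprime (pays 204).
Subprime: 204 − 3 = 201 ≥ 325 − 213 = 112. Holds regardless of c. ✓
Creditworthy: 325 − c ≥ 204 − 33, so c ≤ 325 − 171 = 154.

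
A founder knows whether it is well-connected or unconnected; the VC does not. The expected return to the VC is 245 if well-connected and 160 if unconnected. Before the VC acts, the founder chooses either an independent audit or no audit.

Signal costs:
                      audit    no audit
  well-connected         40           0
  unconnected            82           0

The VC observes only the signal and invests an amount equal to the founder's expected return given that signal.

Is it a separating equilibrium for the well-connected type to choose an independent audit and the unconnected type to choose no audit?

If types separate, audit earns payment 245 and no audit earns 160.
Well-connected: audit gives 245 − 40 = 205; no audit gives 160 − 0 = 160. No deviation. ✓
Unconnected: no audit gives 160 − 0 = 160; audit gives 245 − 82 = 163. Would deviate. ✗

No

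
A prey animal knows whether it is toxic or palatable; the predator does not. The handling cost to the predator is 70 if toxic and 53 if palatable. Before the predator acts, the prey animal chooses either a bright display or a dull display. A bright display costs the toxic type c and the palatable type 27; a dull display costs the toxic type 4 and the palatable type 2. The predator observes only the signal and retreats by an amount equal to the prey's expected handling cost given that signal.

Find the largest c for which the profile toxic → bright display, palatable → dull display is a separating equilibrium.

21

Under separation: bright display → toxic (pays 70); dull display → palatable (pays 53).
Palatable: 53 − 2 = 51 ≥ 70 − 27 = 43. Holds regardless of c. ✓
Toxic: 70 − c ≥ 53 − 4, so c ≤ 70 − 49 = 21.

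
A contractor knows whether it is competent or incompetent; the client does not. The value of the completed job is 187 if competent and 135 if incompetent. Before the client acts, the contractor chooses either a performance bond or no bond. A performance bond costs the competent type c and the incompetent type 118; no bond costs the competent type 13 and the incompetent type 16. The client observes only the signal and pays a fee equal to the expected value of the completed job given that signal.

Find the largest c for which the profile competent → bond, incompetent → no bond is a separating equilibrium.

Under separation: bond → competent (pays 187); no bond → incompetent (pays 135).
Incompetent: 135 − 16 = 119 ≥ 187 − 118 = 69. Holds regardless of c. ✓
Competent: 187 − c ≥ 135 − 13, so c ≤ 187 − 122 = 65.

65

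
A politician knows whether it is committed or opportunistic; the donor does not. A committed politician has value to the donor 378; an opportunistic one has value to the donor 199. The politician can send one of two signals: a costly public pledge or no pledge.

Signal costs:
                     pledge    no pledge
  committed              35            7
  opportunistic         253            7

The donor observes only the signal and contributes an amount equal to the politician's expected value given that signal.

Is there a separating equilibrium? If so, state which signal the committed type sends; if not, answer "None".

pledge

Try committed → pledge, opportunistic → no pledge:
  Under separation the donor infers type exactly: pledge → committed (pays 378), no pledge → opportunistic (pays 199).
  Committed: pledge gives 378 − 35 = 343; no pledge gives 199 − 7 = 192. No deviation. ✓
  Opportunistic: no pledge gives 199 − 7 = 192; pledge gives 378 − 253 = 125. No deviation. ✓
Both hold — the committed type sends pledge.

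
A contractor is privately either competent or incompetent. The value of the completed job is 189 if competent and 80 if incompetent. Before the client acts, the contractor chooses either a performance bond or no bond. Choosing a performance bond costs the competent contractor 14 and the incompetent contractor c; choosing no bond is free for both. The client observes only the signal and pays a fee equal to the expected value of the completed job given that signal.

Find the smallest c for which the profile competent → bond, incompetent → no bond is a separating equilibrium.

109

Under separation: bond → competent (pays 189); no bond → incompetent (pays 80).
Competent: 189 − 14 = 175 ≥ 80 − 0 = 80. Holds regardless of c. ✓
Incompetent: 80 − 0 ≥ 189 − c, so c ≥ 189 − 80 = 109.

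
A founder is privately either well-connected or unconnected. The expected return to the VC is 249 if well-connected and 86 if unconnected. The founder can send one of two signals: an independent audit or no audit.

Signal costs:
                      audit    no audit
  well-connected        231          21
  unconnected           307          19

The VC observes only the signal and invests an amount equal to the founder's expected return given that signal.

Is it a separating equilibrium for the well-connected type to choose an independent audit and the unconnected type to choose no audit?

If types separate, audit earns payment 249 and no audit earns 86.
Well-connected: audit gives 249 − 231 = 18; no audit gives 86 − 21 = 65. Would deviate. ✗
Unconnected: no audit gives 86 − 19 = 67; audit gives 249 − 307 = -58. No deviation. ✓

No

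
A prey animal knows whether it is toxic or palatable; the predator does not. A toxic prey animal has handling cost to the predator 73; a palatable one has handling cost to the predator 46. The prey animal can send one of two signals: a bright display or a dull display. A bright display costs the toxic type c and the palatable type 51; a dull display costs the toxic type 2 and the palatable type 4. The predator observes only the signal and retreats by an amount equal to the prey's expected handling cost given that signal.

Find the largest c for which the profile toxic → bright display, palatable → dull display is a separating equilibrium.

Under separation: bright display → toxic (pays 73); dull display → palatable (pays 46).
Palatable: 46 − 4 = 42 ≥ 73 − 51 = 22. Holds regardless of c. ✓
Toxic: 73 − c ≥ 46 − 2, so c ≤ 73 − 44 = 29.

29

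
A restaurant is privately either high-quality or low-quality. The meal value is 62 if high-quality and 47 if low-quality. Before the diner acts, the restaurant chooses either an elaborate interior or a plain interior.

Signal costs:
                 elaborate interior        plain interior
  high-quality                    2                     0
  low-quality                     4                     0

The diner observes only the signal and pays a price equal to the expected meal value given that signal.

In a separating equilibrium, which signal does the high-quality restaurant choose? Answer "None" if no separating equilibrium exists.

Try high-quality → elaborate interior, low-quality → plain interior:
  If types separate, elaborate interior earns payment 62 and plain interior earns 47.
  High-quality: elaborate interior gives 62 − 2 = 60; plain interior gives 47 − 0 = 47. No deviation. ✓
  Low-quality: plain interior gives 47 − 0 = 47; elaborate interior gives 62 − 4 = 58. Would deviate. ✗
Try high-quality → plain interior, low-quality → elaborate interior:
  If types separate, plain interior earns payment 62 and elaborate interior earns 47.
  High-quality: plain interior gives 62 − 0 = 62; elaborate interior gives 47 − 2 = 45. No deviation. ✓
  Low-quality: elaborate interior gives 47 − 4 = 43; plain interior gives 62 − 0 = 62. Would deviate. ✗
Neither assignment is incentive-compatible.

None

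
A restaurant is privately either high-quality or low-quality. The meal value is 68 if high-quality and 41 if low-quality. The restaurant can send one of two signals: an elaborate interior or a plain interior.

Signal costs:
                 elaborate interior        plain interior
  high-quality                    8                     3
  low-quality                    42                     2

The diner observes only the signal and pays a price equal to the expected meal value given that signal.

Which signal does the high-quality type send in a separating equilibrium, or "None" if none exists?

elaborate interior

Try high-quality → elaborate interior, low-quality → plain interior:
  If types separate, elaborate interior earns payment 68 and plain interior earns 41.
  High-quality: elaborate interior gives 68 − 8 = 60; plain interior gives 41 − 3 = 38. No deviation. ✓
  Low-quality: plain interior gives 41 − 2 = 39; elaborate interior gives 68 − 42 = 26. No deviation. ✓
Both hold — the high-quality type sends elaborate interior.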